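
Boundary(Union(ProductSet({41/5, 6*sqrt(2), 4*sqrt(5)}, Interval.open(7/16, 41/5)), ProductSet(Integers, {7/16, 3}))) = Union(ProductSet({41/5, 6*sqrt(2), 4*sqrt(5)}, Interval(7/16, 41/5)), ProductSet(Integers, {7/16, 3}))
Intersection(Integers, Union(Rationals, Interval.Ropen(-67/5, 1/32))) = Integers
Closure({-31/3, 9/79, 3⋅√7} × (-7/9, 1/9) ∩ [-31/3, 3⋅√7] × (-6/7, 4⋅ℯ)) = {-31/3, 9/79, 3⋅√7} × [-7/9, 1/9]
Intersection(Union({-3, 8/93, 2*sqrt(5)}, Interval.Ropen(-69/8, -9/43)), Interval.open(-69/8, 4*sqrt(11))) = Union({8/93, 2*sqrt(5)}, Interval.open(-69/8, -9/43))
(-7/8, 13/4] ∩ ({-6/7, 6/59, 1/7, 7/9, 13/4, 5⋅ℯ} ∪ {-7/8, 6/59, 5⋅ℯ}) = {-6/7, 6/59, 1/7, 7/9, 13/4}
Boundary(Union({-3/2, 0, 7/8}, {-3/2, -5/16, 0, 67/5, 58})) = {-3/2, -5/16, 0, 7/8, 67/5, 58}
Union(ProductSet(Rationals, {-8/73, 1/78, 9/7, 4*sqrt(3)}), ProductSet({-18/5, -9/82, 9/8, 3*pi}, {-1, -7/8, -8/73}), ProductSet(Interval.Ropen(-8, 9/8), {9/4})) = Union(ProductSet({-18/5, -9/82, 9/8, 3*pi}, {-1, -7/8, -8/73}), ProductSet(Interval.Ropen(-8, 9/8), {9/4}), ProductSet(Rationals, {-8/73, 1/78, 9/7, 4*sqrt(3)}))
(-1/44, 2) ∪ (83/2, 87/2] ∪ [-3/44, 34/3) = [-3/44, 34/3) ∪ (83/2, 87/2]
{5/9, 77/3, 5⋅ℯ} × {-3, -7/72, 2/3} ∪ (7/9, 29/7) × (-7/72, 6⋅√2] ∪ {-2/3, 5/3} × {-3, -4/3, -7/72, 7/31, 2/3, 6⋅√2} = ({5/9, 77/3, 5⋅ℯ} × {-3, -7/72, 2/3}) ∪ ({-2/3, 5/3} × {-3, -4/3, -7/72, 7/31, 2/3, 6⋅√2}) ∪ ((7/9, 29/7) × (-7/72, 6⋅√2])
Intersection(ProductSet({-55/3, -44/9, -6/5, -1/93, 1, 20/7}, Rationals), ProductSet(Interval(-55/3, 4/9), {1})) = ProductSet({-55/3, -44/9, -6/5, -1/93}, {1})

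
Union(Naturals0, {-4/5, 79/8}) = Union({-4/5, 79/8}, Naturals0)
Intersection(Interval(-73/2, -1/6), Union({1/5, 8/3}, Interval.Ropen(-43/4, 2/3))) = Interval(-43/4, -1/6)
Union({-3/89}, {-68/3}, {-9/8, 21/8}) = {-68/3, -9/8, -3/89, 21/8}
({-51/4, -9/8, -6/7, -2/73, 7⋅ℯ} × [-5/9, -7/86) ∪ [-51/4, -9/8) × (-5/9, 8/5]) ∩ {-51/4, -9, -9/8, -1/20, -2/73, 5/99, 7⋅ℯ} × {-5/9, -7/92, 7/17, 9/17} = ({-51/4, -9} × {-7/92, 7/17, 9/17}) ∪ ({-51/4, -9/8, -2/73, 7⋅ℯ} × {-5/9})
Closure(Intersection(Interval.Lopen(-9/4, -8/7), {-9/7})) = {-9/7}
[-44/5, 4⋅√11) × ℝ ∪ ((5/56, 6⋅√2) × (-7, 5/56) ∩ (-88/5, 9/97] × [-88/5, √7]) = [-44/5, 4⋅√11) × ℝ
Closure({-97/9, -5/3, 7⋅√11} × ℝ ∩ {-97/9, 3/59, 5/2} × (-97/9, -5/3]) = {-97/9} × [-97/9, -5/3]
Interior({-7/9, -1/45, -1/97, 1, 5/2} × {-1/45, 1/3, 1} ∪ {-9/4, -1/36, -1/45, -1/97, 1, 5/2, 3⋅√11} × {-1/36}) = ∅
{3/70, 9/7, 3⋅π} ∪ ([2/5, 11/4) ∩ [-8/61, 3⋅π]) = {3/70, 3⋅π} ∪ [2/5, 11/4)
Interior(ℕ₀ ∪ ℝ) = ℝ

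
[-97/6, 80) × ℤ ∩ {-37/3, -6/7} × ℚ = {-37/3, -6/7} × ℤ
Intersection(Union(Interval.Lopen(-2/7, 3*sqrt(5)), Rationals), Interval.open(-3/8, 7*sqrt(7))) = Union(Intersection(Interval.open(-3/8, 7*sqrt(7)), Rationals), Interval(-2/7, 3*sqrt(5)))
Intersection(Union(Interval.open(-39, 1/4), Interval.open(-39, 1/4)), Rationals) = Intersection(Interval.open(-39, 1/4), Rationals)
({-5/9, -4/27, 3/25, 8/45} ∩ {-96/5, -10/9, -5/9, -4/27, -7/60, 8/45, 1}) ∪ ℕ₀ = {-5/9, -4/27, 8/45} ∪ ℕ₀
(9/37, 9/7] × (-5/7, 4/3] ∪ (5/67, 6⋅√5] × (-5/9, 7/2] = ((9/37, 9/7] × (-5/7, 4/3]) ∪ ((5/67, 6⋅√5] × (-5/9, 7/2])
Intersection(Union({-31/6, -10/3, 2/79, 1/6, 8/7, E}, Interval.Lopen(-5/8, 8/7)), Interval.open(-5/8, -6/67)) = Interval.open(-5/8, -6/67)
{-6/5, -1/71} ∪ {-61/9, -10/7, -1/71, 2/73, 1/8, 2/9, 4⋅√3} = {-61/9, -10/7, -6/5, -1/71, 2/73, 1/8, 2/9, 4⋅√3}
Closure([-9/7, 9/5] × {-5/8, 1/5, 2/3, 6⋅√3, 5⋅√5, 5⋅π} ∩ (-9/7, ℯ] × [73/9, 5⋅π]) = [-9/7, 9/5] × {6⋅√3, 5⋅√5, 5⋅π}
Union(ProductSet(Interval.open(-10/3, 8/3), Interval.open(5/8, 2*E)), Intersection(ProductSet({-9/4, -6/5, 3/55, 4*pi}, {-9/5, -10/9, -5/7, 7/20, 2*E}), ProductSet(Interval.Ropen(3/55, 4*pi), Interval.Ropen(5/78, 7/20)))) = ProductSet(Interval.open(-10/3, 8/3), Interval.open(5/8, 2*E))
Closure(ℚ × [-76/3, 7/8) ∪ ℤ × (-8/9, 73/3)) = (ℤ × [-8/9, 73/3]) ∪ (ℝ × [-76/3, 7/8])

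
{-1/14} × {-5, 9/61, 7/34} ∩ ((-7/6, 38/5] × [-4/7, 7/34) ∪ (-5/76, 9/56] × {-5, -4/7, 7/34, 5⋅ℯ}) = {-1/14} × {9/61}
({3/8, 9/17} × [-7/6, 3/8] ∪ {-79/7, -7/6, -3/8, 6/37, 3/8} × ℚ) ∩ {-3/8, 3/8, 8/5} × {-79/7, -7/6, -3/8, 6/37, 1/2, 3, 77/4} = {-3/8, 3/8} × {-79/7, -7/6, -3/8, 6/37, 1/2, 3, 77/4}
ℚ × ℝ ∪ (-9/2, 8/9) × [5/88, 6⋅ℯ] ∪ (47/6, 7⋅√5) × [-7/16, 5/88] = (ℚ × ℝ) ∪ ((-9/2, 8/9) × [5/88, 6⋅ℯ]) ∪ ((47/6, 7⋅√5) × [-7/16, 5/88])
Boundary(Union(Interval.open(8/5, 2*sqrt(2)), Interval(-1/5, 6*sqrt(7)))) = {-1/5, 6*sqrt(7)}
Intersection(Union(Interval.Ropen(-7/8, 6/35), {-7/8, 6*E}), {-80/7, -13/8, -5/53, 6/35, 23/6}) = {-5/53}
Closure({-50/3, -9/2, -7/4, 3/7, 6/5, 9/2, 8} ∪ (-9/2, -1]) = {-50/3, 3/7, 6/5, 9/2, 8} ∪ [-9/2, -1]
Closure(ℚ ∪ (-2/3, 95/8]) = ℚ ∪ (-∞, ∞)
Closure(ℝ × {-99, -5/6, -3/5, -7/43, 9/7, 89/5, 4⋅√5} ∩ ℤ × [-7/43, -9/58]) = ℤ × {-7/43}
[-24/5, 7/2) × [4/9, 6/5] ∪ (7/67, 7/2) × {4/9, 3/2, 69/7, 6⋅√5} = ([-24/5, 7/2) × [4/9, 6/5]) ∪ ((7/67, 7/2) × {4/9, 3/2, 69/7, 6⋅√5})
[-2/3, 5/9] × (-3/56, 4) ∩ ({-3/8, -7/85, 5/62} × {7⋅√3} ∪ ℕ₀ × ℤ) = {0} × {0, 1, 2, 3}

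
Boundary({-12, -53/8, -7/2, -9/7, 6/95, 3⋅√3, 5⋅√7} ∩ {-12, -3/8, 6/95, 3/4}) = {-12, 6/95}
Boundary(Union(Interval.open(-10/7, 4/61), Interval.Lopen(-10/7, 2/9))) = {-10/7, 2/9}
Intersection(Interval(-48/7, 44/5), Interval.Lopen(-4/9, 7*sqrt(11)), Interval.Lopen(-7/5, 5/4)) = Interval.Lopen(-4/9, 5/4)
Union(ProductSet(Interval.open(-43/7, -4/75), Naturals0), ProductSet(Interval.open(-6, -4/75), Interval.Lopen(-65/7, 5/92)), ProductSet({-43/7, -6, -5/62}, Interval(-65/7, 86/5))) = Union(ProductSet({-43/7, -6, -5/62}, Interval(-65/7, 86/5)), ProductSet(Interval.open(-43/7, -4/75), Naturals0), ProductSet(Interval.open(-6, -4/75), Interval.Lopen(-65/7, 5/92)))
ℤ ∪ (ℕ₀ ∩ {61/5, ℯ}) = ℤ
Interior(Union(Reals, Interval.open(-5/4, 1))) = Interval(-oo, oo)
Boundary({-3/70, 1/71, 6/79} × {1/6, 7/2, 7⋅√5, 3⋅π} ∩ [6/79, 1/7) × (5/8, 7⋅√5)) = {6/79} × {7/2, 3⋅π}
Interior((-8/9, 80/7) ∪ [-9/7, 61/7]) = (-9/7, 80/7)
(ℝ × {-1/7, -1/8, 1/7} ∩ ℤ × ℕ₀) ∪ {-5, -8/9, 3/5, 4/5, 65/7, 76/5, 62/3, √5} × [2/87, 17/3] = {-5, -8/9, 3/5, 4/5, 65/7, 76/5, 62/3, √5} × [2/87, 17/3]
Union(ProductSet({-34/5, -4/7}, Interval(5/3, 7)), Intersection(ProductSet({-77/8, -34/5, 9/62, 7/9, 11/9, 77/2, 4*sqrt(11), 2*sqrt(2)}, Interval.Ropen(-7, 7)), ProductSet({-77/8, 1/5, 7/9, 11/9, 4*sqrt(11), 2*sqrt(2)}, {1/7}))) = Union(ProductSet({-34/5, -4/7}, Interval(5/3, 7)), ProductSet({-77/8, 7/9, 11/9, 4*sqrt(11), 2*sqrt(2)}, {1/7}))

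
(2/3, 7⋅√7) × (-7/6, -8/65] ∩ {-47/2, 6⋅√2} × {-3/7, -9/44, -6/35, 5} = {6⋅√2} × {-3/7, -9/44, -6/35}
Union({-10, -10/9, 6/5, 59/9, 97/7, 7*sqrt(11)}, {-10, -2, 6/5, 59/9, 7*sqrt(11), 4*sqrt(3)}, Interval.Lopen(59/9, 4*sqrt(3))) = Union({-10, -2, -10/9, 6/5, 97/7, 7*sqrt(11)}, Interval(59/9, 4*sqrt(3)))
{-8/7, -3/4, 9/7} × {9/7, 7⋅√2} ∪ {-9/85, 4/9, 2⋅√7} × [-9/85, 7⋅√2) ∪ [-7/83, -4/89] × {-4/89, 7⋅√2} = ({-8/7, -3/4, 9/7} × {9/7, 7⋅√2}) ∪ ([-7/83, -4/89] × {-4/89, 7⋅√2}) ∪ ({-9/85, 4/9, 2⋅√7} × [-9/85, 7⋅√2))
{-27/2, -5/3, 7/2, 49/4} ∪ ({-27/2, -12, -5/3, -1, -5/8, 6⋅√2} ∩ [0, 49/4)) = {-27/2, -5/3, 7/2, 49/4, 6⋅√2}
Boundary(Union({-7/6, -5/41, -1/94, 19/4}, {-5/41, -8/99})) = {-7/6, -5/41, -8/99, -1/94, 19/4}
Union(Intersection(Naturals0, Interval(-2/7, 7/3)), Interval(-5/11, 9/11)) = Union(Interval(-5/11, 9/11), Range(0, 3, 1))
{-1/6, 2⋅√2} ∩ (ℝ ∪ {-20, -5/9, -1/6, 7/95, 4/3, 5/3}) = {-1/6, 2⋅√2}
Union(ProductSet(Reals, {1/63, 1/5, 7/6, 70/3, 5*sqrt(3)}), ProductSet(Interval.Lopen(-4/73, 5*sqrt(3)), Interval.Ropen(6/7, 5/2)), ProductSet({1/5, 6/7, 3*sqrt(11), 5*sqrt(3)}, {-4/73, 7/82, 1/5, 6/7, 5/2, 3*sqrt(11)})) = Union(ProductSet({1/5, 6/7, 3*sqrt(11), 5*sqrt(3)}, {-4/73, 7/82, 1/5, 6/7, 5/2, 3*sqrt(11)}), ProductSet(Interval.Lopen(-4/73, 5*sqrt(3)), Interval.Ropen(6/7, 5/2)), ProductSet(Reals, {1/63, 1/5, 7/6, 70/3, 5*sqrt(3)}))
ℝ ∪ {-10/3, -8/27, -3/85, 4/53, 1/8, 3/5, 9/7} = ℝ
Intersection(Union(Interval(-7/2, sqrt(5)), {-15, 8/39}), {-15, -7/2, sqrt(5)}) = {-15, -7/2, sqrt(5)}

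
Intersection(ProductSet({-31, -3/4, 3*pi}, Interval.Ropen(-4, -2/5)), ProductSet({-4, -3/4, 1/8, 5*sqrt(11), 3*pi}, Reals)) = ProductSet({-3/4, 3*pi}, Interval.Ropen(-4, -2/5))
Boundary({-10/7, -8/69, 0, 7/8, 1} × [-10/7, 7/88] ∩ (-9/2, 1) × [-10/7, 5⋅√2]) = {-10/7, -8/69, 0, 7/8} × [-10/7, 7/88]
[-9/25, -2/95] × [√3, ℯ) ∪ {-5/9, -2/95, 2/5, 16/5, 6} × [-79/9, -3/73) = ({-5/9, -2/95, 2/5, 16/5, 6} × [-79/9, -3/73)) ∪ ([-9/25, -2/95] × [√3, ℯ))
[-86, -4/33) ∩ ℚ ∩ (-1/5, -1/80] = ℚ ∩ (-1/5, -4/33)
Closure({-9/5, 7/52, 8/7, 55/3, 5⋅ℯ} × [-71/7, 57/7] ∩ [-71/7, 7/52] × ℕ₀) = {-9/5, 7/52} × {0, 1, …, 8}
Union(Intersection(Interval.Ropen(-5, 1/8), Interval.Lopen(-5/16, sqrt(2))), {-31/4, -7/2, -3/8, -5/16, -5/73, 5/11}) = Union({-31/4, -7/2, -3/8, 5/11}, Interval.Ropen(-5/16, 1/8))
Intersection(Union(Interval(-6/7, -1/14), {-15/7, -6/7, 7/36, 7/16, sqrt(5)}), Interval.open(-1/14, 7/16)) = {7/36}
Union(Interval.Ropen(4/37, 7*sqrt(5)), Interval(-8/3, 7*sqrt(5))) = Interval(-8/3, 7*sqrt(5))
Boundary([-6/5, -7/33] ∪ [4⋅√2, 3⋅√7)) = {-6/5, -7/33, 4⋅√2, 3⋅√7}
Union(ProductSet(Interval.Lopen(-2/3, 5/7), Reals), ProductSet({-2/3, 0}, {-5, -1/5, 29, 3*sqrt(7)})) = Union(ProductSet({-2/3, 0}, {-5, -1/5, 29, 3*sqrt(7)}), ProductSet(Interval.Lopen(-2/3, 5/7), Reals))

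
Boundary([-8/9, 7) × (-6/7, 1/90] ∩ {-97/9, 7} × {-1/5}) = ∅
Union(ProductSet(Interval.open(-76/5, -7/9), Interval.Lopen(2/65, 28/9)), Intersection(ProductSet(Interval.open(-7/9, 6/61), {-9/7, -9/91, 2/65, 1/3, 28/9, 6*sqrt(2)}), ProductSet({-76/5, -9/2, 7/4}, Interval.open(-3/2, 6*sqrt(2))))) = ProductSet(Interval.open(-76/5, -7/9), Interval.Lopen(2/65, 28/9))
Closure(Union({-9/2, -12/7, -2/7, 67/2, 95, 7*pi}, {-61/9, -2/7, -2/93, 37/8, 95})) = {-61/9, -9/2, -12/7, -2/7, -2/93, 37/8, 67/2, 95, 7*pi}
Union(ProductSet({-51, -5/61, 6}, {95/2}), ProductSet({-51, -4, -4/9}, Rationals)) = Union(ProductSet({-51, -4, -4/9}, Rationals), ProductSet({-51, -5/61, 6}, {95/2}))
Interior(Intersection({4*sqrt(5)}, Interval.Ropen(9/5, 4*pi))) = EmptySet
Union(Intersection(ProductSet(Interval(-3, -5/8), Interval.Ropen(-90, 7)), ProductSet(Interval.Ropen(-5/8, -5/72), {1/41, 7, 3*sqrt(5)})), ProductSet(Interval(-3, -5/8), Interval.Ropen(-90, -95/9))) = Union(ProductSet({-5/8}, {1/41, 3*sqrt(5)}), ProductSet(Interval(-3, -5/8), Interval.Ropen(-90, -95/9)))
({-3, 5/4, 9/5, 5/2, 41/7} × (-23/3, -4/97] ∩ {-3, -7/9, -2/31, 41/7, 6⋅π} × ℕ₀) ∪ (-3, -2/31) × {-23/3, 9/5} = (-3, -2/31) × {-23/3, 9/5}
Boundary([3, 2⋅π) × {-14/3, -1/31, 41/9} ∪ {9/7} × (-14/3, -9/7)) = ({9/7} × [-14/3, -9/7]) ∪ ([3, 2⋅π] × {-14/3, -1/31, 41/9})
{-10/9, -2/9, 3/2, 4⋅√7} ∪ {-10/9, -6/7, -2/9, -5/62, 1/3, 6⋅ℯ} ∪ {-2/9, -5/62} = {-10/9, -6/7, -2/9, -5/62, 1/3, 3/2, 4⋅√7, 6⋅ℯ}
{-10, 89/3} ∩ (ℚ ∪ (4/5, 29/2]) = {-10, 89/3}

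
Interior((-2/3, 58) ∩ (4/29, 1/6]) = (4/29, 1/6)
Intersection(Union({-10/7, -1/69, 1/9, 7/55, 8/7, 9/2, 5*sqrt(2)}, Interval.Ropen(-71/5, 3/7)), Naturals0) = Range(0, 1, 1)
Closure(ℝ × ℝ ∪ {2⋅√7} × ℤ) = ℝ × ℝ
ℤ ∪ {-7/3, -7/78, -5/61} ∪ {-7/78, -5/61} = ℤ ∪ {-7/3, -7/78, -5/61}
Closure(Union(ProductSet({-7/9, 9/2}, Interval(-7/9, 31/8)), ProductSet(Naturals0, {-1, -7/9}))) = Union(ProductSet({-7/9, 9/2}, Interval(-7/9, 31/8)), ProductSet(Naturals0, {-1, -7/9}))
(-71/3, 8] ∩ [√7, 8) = [√7, 8)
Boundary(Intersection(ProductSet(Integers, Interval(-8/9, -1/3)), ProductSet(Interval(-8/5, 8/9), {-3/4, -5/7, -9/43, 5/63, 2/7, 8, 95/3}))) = ProductSet(Range(-1, 1, 1), {-3/4, -5/7})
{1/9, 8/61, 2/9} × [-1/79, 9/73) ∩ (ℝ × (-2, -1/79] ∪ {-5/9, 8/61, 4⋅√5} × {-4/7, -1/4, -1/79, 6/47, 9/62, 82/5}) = {1/9, 8/61, 2/9} × {-1/79}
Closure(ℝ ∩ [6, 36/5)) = [6, 36/5]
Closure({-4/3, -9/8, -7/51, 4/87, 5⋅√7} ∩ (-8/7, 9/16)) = {-9/8, -7/51, 4/87}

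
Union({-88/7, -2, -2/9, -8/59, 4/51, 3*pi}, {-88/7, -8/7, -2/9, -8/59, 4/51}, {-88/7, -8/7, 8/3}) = {-88/7, -2, -8/7, -2/9, -8/59, 4/51, 8/3, 3*pi}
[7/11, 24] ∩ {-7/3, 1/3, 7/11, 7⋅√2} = {7/11, 7⋅√2}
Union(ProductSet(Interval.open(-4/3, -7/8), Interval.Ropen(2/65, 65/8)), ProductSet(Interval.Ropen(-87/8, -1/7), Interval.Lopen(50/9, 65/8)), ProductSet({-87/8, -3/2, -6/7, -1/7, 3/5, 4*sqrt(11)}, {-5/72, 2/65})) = Union(ProductSet({-87/8, -3/2, -6/7, -1/7, 3/5, 4*sqrt(11)}, {-5/72, 2/65}), ProductSet(Interval.Ropen(-87/8, -1/7), Interval.Lopen(50/9, 65/8)), ProductSet(Interval.open(-4/3, -7/8), Interval.Ropen(2/65, 65/8)))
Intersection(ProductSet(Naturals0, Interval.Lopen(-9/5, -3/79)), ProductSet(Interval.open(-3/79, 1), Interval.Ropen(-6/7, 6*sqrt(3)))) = ProductSet(Range(0, 1, 1), Interval(-6/7, -3/79))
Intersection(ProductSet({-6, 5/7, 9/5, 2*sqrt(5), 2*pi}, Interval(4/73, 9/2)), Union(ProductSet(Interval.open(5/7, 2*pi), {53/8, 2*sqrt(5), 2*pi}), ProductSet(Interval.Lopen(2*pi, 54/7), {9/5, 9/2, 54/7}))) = ProductSet({9/5, 2*sqrt(5)}, {2*sqrt(5)})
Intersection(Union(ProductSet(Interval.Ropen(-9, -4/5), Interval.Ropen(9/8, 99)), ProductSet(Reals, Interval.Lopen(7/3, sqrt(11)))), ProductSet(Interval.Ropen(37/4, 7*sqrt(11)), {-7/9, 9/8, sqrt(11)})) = ProductSet(Interval.Ropen(37/4, 7*sqrt(11)), {sqrt(11)})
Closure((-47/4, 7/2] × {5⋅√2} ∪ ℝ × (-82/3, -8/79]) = (ℝ × [-82/3, -8/79]) ∪ ([-47/4, 7/2] × {5⋅√2})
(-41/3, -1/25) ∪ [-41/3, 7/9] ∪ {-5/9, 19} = [-41/3, 7/9] ∪ {19}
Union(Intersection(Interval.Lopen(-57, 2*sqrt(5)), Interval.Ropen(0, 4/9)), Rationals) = Union(Interval(0, 4/9), Rationals)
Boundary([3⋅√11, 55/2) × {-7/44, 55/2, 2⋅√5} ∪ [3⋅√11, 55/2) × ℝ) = {55/2, 3⋅√11} × ℝ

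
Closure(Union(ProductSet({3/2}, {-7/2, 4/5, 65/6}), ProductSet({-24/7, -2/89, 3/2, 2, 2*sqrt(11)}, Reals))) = ProductSet({-24/7, -2/89, 3/2, 2, 2*sqrt(11)}, Reals)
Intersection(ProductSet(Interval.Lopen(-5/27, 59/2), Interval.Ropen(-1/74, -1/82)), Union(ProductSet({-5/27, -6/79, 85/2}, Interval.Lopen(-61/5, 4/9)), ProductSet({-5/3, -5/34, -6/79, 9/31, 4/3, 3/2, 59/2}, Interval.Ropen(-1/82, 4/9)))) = ProductSet({-6/79}, Interval.Ropen(-1/74, -1/82))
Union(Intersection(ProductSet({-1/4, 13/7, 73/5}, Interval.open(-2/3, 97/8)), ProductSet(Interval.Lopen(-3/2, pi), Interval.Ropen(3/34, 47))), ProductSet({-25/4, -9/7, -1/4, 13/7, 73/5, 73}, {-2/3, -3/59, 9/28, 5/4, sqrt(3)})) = Union(ProductSet({-1/4, 13/7}, Interval.Ropen(3/34, 97/8)), ProductSet({-25/4, -9/7, -1/4, 13/7, 73/5, 73}, {-2/3, -3/59, 9/28, 5/4, sqrt(3)}))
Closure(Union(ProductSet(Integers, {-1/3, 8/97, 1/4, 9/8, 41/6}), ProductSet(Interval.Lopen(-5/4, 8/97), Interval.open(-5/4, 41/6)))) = Union(ProductSet({-5/4, 8/97}, Interval(-5/4, 41/6)), ProductSet(Integers, {-1/3, 8/97, 1/4, 9/8, 41/6}), ProductSet(Interval(-5/4, 8/97), {-5/4, 41/6}), ProductSet(Interval.Lopen(-5/4, 8/97), Interval.open(-5/4, 41/6)))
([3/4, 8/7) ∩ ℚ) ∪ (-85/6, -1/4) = (-85/6, -1/4) ∪ (ℚ ∩ [3/4, 8/7))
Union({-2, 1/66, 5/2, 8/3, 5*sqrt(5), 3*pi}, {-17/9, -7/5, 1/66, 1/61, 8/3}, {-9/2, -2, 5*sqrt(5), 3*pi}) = {-9/2, -2, -17/9, -7/5, 1/66, 1/61, 5/2, 8/3, 5*sqrt(5), 3*pi}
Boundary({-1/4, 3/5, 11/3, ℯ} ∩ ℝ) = {-1/4, 3/5, 11/3, ℯ}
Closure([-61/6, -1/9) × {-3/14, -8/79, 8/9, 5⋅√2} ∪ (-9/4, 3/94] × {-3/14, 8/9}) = ([-9/4, 3/94] × {-3/14, 8/9}) ∪ ([-61/6, -1/9] × {-3/14, -8/79, 8/9, 5⋅√2})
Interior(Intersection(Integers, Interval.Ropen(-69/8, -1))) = EmptySet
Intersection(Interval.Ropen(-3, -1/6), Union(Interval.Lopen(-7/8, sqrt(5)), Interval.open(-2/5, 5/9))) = Interval.open(-7/8, -1/6)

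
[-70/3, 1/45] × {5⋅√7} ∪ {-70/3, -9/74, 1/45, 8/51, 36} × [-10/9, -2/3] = ({-70/3, -9/74, 1/45, 8/51, 36} × [-10/9, -2/3]) ∪ ([-70/3, 1/45] × {5⋅√7})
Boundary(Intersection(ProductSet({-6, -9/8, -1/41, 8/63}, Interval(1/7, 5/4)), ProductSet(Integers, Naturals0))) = ProductSet({-6}, Range(1, 2, 1))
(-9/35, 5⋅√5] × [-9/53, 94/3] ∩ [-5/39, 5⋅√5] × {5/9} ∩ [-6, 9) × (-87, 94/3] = [-5/39, 9) × {5/9}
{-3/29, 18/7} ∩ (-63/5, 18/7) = {-3/29}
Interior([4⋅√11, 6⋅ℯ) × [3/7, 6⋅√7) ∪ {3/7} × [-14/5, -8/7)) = (4⋅√11, 6⋅ℯ) × (3/7, 6⋅√7)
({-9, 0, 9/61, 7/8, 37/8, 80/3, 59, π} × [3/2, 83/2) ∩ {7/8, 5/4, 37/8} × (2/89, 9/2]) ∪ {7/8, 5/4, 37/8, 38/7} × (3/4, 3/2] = ({7/8, 37/8} × [3/2, 9/2]) ∪ ({7/8, 5/4, 37/8, 38/7} × (3/4, 3/2])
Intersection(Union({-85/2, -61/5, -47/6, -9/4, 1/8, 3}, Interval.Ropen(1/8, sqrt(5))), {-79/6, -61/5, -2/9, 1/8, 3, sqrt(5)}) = {-61/5, 1/8, 3}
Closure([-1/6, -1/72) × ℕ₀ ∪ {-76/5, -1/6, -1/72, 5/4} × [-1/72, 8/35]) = ([-1/6, -1/72] × ℕ₀) ∪ ({-76/5, -1/6, -1/72, 5/4} × [-1/72, 8/35])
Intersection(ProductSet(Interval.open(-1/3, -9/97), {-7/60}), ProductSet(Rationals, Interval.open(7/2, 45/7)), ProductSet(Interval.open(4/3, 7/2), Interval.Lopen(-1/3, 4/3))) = EmptySet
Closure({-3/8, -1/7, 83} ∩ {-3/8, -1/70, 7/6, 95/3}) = {-3/8}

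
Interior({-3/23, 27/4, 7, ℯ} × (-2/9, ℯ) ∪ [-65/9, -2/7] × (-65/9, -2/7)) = (-65/9, -2/7) × (-65/9, -2/7)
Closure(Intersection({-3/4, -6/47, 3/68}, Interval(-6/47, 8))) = {-6/47, 3/68}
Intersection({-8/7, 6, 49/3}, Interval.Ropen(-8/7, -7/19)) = {-8/7}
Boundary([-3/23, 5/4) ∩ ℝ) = {-3/23, 5/4}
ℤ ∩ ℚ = ℤ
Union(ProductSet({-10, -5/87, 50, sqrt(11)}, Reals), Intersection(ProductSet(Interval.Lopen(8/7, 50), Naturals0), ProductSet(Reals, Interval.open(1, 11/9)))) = ProductSet({-10, -5/87, 50, sqrt(11)}, Reals)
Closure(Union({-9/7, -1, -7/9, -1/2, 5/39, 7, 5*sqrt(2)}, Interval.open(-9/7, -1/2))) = Union({5/39, 7, 5*sqrt(2)}, Interval(-9/7, -1/2))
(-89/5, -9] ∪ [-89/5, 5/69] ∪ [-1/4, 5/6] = [-89/5, 5/6]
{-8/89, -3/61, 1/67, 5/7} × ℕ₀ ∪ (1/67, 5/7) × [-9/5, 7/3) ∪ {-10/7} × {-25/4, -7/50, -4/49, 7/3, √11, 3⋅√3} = ({-8/89, -3/61, 1/67, 5/7} × ℕ₀) ∪ ((1/67, 5/7) × [-9/5, 7/3)) ∪ ({-10/7} × {-25/4, -7/50, -4/49, 7/3, √11, 3⋅√3})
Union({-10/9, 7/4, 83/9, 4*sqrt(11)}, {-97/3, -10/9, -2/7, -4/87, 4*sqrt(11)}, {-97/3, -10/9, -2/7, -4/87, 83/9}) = {-97/3, -10/9, -2/7, -4/87, 7/4, 83/9, 4*sqrt(11)}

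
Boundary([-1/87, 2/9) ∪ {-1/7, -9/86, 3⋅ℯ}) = {-1/7, -9/86, -1/87, 2/9, 3⋅ℯ}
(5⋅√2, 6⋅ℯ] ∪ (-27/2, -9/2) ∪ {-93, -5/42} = {-93, -5/42} ∪ (-27/2, -9/2) ∪ (5⋅√2, 6⋅ℯ]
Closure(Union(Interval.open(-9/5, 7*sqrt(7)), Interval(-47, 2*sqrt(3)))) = Interval(-47, 7*sqrt(7))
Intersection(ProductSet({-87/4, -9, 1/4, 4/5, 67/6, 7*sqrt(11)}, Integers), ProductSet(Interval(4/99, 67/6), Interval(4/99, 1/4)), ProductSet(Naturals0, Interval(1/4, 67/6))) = EmptySet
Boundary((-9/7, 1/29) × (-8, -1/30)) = ({-9/7, 1/29} × [-8, -1/30]) ∪ ([-9/7, 1/29] × {-8, -1/30})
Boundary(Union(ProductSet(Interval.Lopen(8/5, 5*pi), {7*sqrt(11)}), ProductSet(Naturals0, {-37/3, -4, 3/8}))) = Union(ProductSet(Interval(8/5, 5*pi), {7*sqrt(11)}), ProductSet(Naturals0, {-37/3, -4, 3/8}))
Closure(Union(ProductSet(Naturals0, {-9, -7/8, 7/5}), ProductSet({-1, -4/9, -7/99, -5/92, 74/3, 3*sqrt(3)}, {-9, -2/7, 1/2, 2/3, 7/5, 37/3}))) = Union(ProductSet({-1, -4/9, -7/99, -5/92, 74/3, 3*sqrt(3)}, {-9, -2/7, 1/2, 2/3, 7/5, 37/3}), ProductSet(Naturals0, {-9, -7/8, 7/5}))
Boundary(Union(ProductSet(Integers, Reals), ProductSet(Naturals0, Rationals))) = ProductSet(Integers, Reals)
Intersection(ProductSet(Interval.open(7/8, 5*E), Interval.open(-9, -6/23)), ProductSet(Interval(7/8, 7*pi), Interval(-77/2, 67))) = ProductSet(Interval.open(7/8, 5*E), Interval.open(-9, -6/23))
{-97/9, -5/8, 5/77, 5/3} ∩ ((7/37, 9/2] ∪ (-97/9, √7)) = {-5/8, 5/77, 5/3}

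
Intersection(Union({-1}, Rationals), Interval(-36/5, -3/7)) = Intersection(Interval(-36/5, -3/7), Rationals)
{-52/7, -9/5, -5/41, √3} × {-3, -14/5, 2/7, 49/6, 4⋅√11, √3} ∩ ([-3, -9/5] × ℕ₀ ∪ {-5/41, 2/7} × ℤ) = {-5/41} × {-3}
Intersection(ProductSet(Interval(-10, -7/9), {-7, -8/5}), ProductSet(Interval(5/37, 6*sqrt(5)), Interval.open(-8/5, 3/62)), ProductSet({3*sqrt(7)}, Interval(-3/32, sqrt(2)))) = EmptySet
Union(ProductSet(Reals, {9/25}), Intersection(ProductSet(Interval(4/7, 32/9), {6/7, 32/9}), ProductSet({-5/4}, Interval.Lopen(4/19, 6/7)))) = ProductSet(Reals, {9/25})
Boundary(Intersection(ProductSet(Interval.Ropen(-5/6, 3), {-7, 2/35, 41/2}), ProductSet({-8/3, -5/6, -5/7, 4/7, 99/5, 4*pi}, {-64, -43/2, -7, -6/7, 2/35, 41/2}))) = ProductSet({-5/6, -5/7, 4/7}, {-7, 2/35, 41/2})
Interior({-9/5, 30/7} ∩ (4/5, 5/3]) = ∅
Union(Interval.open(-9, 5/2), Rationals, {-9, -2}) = Union(Interval(-9, 5/2), Rationals)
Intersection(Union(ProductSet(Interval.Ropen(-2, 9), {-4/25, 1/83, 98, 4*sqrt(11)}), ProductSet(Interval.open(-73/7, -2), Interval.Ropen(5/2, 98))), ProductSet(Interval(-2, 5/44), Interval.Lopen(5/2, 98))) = ProductSet(Interval(-2, 5/44), {98, 4*sqrt(11)})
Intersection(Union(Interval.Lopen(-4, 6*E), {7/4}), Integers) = Range(-3, 17, 1)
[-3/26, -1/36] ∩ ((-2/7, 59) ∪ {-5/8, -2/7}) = [-3/26, -1/36]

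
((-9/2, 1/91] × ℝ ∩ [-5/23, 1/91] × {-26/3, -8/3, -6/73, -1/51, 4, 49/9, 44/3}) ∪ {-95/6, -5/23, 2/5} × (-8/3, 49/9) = ({-95/6, -5/23, 2/5} × (-8/3, 49/9)) ∪ ([-5/23, 1/91] × {-26/3, -8/3, -6/73, -1/51, 4, 49/9, 44/3})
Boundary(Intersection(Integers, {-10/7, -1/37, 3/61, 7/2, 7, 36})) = {7, 36}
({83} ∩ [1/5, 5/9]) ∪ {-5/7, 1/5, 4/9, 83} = {-5/7, 1/5, 4/9, 83}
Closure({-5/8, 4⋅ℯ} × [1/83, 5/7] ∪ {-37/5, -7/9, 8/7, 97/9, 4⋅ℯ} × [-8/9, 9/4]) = ({-5/8, 4⋅ℯ} × [1/83, 5/7]) ∪ ({-37/5, -7/9, 8/7, 97/9, 4⋅ℯ} × [-8/9, 9/4])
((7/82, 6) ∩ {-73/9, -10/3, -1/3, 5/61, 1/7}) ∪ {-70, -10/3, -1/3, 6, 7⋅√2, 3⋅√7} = {-70, -10/3, -1/3, 1/7, 6, 7⋅√2, 3⋅√7}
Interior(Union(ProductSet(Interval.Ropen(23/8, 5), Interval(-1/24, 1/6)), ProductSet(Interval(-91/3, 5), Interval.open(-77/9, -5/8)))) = Union(ProductSet(Interval.open(-91/3, 5), Interval.open(-77/9, -5/8)), ProductSet(Interval.open(23/8, 5), Interval.open(-1/24, 1/6)))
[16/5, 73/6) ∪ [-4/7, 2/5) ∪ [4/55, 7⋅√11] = [-4/7, 7⋅√11]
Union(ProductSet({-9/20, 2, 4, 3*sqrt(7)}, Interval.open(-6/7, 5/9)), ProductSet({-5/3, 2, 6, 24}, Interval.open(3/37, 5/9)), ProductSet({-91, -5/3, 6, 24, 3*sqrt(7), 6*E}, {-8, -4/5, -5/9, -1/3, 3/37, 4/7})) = Union(ProductSet({-5/3, 2, 6, 24}, Interval.open(3/37, 5/9)), ProductSet({-9/20, 2, 4, 3*sqrt(7)}, Interval.open(-6/7, 5/9)), ProductSet({-91, -5/3, 6, 24, 3*sqrt(7), 6*E}, {-8, -4/5, -5/9, -1/3, 3/37, 4/7}))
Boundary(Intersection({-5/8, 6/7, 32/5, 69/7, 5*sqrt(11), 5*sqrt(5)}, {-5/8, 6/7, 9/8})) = {-5/8, 6/7}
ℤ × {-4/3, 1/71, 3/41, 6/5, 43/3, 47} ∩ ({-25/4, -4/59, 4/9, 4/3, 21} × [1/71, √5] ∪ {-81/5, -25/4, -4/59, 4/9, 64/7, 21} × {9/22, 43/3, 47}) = {21} × {1/71, 3/41, 6/5, 43/3, 47}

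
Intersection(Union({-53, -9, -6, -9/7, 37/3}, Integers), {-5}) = {-5}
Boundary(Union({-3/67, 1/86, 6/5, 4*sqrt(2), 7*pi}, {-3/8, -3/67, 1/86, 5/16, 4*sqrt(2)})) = {-3/8, -3/67, 1/86, 5/16, 6/5, 4*sqrt(2), 7*pi}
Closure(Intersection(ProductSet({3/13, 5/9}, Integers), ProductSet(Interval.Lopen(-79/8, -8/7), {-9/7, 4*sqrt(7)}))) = EmptySet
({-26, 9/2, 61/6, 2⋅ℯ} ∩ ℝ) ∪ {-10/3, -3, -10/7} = {-26, -10/3, -3, -10/7, 9/2, 61/6, 2⋅ℯ}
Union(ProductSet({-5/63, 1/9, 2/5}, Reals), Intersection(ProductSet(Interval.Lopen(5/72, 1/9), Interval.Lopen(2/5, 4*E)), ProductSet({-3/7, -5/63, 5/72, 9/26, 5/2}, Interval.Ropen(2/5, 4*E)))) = ProductSet({-5/63, 1/9, 2/5}, Reals)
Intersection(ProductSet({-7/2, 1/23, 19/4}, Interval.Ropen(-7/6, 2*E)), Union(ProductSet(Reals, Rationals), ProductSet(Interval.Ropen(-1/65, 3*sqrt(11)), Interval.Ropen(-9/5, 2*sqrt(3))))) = Union(ProductSet({1/23, 19/4}, Interval.Ropen(-7/6, 2*sqrt(3))), ProductSet({-7/2, 1/23, 19/4}, Intersection(Interval.Ropen(-7/6, 2*E), Rationals)))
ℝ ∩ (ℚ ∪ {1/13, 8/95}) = ℚ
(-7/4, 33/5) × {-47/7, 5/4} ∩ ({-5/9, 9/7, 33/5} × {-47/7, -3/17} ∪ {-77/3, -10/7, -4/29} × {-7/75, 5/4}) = ({-10/7, -4/29} × {5/4}) ∪ ({-5/9, 9/7} × {-47/7})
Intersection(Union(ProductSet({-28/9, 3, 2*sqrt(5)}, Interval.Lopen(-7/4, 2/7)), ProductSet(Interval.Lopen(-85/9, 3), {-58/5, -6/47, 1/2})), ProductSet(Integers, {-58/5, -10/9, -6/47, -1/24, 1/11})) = Union(ProductSet({3}, {-10/9, -6/47, -1/24, 1/11}), ProductSet(Range(-9, 4, 1), {-58/5, -6/47}))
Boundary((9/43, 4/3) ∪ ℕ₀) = {9/43, 4/3} ∪ (ℕ₀ \ (9/43, 4/3))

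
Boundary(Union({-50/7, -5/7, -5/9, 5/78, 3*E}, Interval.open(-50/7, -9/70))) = {-50/7, -9/70, 5/78, 3*E}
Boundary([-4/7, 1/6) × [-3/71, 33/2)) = ({-4/7, 1/6} × [-3/71, 33/2]) ∪ ([-4/7, 1/6] × {-3/71, 33/2})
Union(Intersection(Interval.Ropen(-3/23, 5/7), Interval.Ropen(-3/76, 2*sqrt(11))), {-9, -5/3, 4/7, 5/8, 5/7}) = Union({-9, -5/3}, Interval(-3/76, 5/7))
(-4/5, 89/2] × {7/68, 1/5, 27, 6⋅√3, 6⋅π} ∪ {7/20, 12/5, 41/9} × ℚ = ({7/20, 12/5, 41/9} × ℚ) ∪ ((-4/5, 89/2] × {7/68, 1/5, 27, 6⋅√3, 6⋅π})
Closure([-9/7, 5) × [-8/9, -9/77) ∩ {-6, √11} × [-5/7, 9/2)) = {√11} × [-5/7, -9/77]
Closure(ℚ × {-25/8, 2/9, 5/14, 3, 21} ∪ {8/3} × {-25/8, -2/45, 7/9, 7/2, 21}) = (ℝ × {-25/8, 2/9, 5/14, 3, 21}) ∪ ({8/3} × {-25/8, -2/45, 7/9, 7/2, 21})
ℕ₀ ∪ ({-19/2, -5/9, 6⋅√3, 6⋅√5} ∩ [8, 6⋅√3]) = ℕ₀ ∪ {6⋅√3}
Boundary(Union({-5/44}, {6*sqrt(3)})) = {-5/44, 6*sqrt(3)}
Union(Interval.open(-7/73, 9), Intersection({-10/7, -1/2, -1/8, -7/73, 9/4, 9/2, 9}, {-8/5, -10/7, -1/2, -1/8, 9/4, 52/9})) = Union({-10/7, -1/2, -1/8}, Interval.open(-7/73, 9))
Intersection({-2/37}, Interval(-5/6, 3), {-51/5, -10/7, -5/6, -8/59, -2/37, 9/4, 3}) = {-2/37}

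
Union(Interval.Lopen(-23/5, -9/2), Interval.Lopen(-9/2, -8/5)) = Interval.Lopen(-23/5, -8/5)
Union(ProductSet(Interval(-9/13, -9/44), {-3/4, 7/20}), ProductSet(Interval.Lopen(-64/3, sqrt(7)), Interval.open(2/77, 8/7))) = Union(ProductSet(Interval.Lopen(-64/3, sqrt(7)), Interval.open(2/77, 8/7)), ProductSet(Interval(-9/13, -9/44), {-3/4, 7/20}))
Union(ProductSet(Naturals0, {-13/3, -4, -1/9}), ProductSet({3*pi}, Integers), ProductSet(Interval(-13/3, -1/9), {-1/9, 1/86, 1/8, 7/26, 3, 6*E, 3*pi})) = Union(ProductSet({3*pi}, Integers), ProductSet(Interval(-13/3, -1/9), {-1/9, 1/86, 1/8, 7/26, 3, 6*E, 3*pi}), ProductSet(Naturals0, {-13/3, -4, -1/9}))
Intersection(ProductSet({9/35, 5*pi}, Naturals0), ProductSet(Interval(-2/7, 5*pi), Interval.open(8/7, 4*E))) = ProductSet({9/35, 5*pi}, Range(2, 11, 1))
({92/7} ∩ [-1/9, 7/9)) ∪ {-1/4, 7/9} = {-1/4, 7/9}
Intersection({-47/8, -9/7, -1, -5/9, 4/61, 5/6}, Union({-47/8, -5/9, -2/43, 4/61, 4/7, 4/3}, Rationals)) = {-47/8, -9/7, -1, -5/9, 4/61, 5/6}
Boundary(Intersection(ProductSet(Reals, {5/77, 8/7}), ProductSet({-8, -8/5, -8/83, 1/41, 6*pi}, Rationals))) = ProductSet({-8, -8/5, -8/83, 1/41, 6*pi}, {5/77, 8/7})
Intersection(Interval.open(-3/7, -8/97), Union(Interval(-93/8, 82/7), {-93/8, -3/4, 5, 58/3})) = Interval.open(-3/7, -8/97)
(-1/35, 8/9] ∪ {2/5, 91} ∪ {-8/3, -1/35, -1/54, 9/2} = {-8/3, 9/2, 91} ∪ [-1/35, 8/9]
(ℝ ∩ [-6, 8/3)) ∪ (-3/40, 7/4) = [-6, 8/3)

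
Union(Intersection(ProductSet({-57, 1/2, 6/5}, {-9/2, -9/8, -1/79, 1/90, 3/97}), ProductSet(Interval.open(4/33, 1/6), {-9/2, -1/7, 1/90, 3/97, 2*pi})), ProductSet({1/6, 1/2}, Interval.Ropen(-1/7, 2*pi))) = ProductSet({1/6, 1/2}, Interval.Ropen(-1/7, 2*pi))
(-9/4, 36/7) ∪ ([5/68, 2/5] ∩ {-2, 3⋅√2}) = (-9/4, 36/7)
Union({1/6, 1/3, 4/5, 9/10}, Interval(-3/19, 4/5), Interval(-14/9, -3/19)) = Union({9/10}, Interval(-14/9, 4/5))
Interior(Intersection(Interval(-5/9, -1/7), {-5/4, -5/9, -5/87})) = EmptySet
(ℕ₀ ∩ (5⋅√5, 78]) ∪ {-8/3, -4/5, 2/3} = {-8/3, -4/5, 2/3} ∪ {12, 13, …, 78}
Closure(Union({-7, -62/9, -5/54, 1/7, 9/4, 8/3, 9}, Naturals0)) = Union({-7, -62/9, -5/54, 1/7, 9/4, 8/3}, Naturals0)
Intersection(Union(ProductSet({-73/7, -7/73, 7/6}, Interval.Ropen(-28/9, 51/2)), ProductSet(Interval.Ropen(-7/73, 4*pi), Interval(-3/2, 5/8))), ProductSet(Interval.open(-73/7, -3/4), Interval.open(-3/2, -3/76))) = EmptySet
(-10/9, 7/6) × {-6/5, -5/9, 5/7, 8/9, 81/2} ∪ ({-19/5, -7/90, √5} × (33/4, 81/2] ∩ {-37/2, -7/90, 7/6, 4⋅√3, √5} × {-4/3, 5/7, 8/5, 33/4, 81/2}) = ({-7/90, √5} × {81/2}) ∪ ((-10/9, 7/6) × {-6/5, -5/9, 5/7, 8/9, 81/2})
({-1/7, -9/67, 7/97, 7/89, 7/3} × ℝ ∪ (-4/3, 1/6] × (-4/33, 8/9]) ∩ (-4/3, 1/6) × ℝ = ({-1/7, -9/67, 7/97, 7/89} × ℝ) ∪ ((-4/3, 1/6) × (-4/33, 8/9])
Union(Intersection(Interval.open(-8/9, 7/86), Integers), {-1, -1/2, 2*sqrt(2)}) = Union({-1, -1/2, 2*sqrt(2)}, Range(0, 1, 1))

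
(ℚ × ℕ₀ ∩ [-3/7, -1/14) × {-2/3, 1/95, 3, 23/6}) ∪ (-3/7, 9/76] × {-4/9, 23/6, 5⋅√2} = ((ℚ ∩ [-3/7, -1/14)) × {3}) ∪ ((-3/7, 9/76] × {-4/9, 23/6, 5⋅√2})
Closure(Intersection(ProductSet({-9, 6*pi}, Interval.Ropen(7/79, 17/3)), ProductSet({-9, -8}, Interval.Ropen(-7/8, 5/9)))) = ProductSet({-9}, Interval(7/79, 5/9))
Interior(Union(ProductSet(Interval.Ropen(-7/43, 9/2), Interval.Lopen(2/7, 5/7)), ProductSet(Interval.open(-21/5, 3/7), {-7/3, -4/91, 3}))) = ProductSet(Interval.open(-7/43, 9/2), Interval.open(2/7, 5/7))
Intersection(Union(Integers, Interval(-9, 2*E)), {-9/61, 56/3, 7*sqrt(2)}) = {-9/61}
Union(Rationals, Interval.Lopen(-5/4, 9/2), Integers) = Union(Interval(-5/4, 9/2), Rationals)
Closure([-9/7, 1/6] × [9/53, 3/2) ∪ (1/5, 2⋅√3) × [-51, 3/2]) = ([-9/7, 1/6] × [9/53, 3/2]) ∪ ([1/5, 2⋅√3] × [-51, 3/2])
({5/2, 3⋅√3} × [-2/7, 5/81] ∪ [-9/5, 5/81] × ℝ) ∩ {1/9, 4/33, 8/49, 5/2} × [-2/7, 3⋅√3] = {5/2} × [-2/7, 5/81]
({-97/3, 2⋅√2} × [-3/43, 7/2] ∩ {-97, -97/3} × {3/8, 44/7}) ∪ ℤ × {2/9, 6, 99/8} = ({-97/3} × {3/8}) ∪ (ℤ × {2/9, 6, 99/8})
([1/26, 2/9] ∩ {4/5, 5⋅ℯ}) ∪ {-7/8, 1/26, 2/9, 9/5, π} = {-7/8, 1/26, 2/9, 9/5, π}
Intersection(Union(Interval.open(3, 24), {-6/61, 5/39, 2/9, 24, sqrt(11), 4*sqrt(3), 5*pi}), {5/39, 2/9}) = {5/39, 2/9}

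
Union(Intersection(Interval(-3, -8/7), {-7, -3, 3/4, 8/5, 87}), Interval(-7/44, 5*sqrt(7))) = Union({-3}, Interval(-7/44, 5*sqrt(7)))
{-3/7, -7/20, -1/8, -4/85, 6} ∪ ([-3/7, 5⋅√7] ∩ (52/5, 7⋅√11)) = {-3/7, -7/20, -1/8, -4/85, 6} ∪ (52/5, 5⋅√7]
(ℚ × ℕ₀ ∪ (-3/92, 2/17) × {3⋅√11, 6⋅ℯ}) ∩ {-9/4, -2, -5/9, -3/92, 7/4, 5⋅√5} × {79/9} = ∅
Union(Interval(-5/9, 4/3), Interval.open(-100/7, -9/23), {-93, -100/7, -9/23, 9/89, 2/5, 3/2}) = Union({-93, 3/2}, Interval(-100/7, 4/3))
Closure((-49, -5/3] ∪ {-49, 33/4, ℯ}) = [-49, -5/3] ∪ {33/4, ℯ}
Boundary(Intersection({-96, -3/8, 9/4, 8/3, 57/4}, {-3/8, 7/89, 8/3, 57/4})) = {-3/8, 8/3, 57/4}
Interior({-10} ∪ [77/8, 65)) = (77/8, 65)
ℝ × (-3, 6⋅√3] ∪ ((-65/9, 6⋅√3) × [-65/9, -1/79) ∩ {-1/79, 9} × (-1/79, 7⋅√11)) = ℝ × (-3, 6⋅√3]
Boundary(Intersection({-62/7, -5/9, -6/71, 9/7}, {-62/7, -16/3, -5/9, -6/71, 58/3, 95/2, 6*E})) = {-62/7, -5/9, -6/71}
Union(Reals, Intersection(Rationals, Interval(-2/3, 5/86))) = Union(Intersection(Interval(-2/3, 5/86), Rationals), Reals)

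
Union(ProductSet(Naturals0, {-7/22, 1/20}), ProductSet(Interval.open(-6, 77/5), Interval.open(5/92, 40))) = Union(ProductSet(Interval.open(-6, 77/5), Interval.open(5/92, 40)), ProductSet(Naturals0, {-7/22, 1/20}))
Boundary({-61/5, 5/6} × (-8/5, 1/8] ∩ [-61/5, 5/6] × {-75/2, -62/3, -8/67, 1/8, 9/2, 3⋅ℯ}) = {-61/5, 5/6} × {-8/67, 1/8}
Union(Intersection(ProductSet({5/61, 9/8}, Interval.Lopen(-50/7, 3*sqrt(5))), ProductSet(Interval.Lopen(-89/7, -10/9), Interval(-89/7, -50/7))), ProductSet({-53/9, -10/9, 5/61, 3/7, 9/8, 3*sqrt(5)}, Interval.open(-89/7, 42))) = ProductSet({-53/9, -10/9, 5/61, 3/7, 9/8, 3*sqrt(5)}, Interval.open(-89/7, 42))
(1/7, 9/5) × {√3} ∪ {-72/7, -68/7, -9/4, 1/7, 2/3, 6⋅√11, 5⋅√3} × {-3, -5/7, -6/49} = ((1/7, 9/5) × {√3}) ∪ ({-72/7, -68/7, -9/4, 1/7, 2/3, 6⋅√11, 5⋅√3} × {-3, -5/7, -6/49})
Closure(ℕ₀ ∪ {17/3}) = ℕ₀ ∪ {17/3}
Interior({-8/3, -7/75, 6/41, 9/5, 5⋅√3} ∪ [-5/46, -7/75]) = (-5/46, -7/75)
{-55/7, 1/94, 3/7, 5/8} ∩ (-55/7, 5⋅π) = {1/94, 3/7, 5/8}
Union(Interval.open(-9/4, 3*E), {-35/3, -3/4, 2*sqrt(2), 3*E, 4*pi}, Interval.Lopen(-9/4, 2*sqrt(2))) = Union({-35/3, 4*pi}, Interval.Lopen(-9/4, 3*E))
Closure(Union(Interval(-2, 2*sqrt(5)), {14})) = Union({14}, Interval(-2, 2*sqrt(5)))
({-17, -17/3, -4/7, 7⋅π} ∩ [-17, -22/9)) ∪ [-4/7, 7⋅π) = {-17, -17/3} ∪ [-4/7, 7⋅π)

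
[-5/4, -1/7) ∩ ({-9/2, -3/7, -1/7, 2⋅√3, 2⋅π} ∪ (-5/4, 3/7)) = (-5/4, -1/7)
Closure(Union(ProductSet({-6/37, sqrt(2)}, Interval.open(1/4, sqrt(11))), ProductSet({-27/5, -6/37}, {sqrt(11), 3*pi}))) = Union(ProductSet({-27/5, -6/37}, {sqrt(11), 3*pi}), ProductSet({-6/37, sqrt(2)}, Interval(1/4, sqrt(11))))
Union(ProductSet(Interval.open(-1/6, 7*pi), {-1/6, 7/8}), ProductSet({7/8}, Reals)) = Union(ProductSet({7/8}, Reals), ProductSet(Interval.open(-1/6, 7*pi), {-1/6, 7/8}))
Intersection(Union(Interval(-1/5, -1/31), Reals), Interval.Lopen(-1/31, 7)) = Interval.Lopen(-1/31, 7)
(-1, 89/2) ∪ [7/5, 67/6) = (-1, 89/2)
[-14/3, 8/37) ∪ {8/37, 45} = [-14/3, 8/37] ∪ {45}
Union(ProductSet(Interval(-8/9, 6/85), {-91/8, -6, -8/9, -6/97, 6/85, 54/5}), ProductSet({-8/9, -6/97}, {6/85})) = ProductSet(Interval(-8/9, 6/85), {-91/8, -6, -8/9, -6/97, 6/85, 54/5})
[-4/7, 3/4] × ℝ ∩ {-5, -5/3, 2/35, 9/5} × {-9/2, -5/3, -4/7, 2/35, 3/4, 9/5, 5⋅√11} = {2/35} × {-9/2, -5/3, -4/7, 2/35, 3/4, 9/5, 5⋅√11}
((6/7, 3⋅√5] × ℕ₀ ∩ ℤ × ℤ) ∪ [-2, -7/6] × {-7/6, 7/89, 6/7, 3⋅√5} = ({1, 2, …, 6} × ℕ₀) ∪ ([-2, -7/6] × {-7/6, 7/89, 6/7, 3⋅√5})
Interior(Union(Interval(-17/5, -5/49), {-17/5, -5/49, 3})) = Interval.open(-17/5, -5/49)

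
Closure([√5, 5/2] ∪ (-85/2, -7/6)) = [-85/2, -7/6] ∪ [√5, 5/2]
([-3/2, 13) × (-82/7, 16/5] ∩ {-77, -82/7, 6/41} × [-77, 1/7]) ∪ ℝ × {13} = (ℝ × {13}) ∪ ({6/41} × (-82/7, 1/7])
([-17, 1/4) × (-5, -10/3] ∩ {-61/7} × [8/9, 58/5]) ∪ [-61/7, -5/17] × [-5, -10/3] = [-61/7, -5/17] × [-5, -10/3]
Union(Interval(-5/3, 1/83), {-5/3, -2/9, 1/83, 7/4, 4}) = Union({7/4, 4}, Interval(-5/3, 1/83))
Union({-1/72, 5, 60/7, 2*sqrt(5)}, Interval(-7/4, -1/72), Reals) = Interval(-oo, oo)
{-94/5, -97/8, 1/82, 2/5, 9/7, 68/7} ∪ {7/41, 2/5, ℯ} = {-94/5, -97/8, 1/82, 7/41, 2/5, 9/7, 68/7, ℯ}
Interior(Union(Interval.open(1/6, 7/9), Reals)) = Interval(-oo, oo)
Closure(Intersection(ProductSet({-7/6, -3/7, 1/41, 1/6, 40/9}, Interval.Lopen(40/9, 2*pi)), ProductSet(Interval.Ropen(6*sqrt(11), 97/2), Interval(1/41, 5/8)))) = EmptySet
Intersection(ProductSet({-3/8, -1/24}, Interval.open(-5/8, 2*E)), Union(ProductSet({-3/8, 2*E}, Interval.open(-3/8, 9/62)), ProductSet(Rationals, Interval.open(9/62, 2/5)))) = Union(ProductSet({-3/8}, Interval.open(-3/8, 9/62)), ProductSet({-3/8, -1/24}, Interval.open(9/62, 2/5)))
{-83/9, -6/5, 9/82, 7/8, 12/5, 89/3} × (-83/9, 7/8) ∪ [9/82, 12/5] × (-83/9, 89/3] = ([9/82, 12/5] × (-83/9, 89/3]) ∪ ({-83/9, -6/5, 9/82, 7/8, 12/5, 89/3} × (-83/9, 7/8))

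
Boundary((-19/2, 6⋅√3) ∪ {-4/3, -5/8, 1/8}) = {-19/2, 6⋅√3}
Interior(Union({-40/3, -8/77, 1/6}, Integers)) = EmptySet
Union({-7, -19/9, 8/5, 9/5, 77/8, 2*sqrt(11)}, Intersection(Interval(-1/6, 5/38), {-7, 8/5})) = {-7, -19/9, 8/5, 9/5, 77/8, 2*sqrt(11)}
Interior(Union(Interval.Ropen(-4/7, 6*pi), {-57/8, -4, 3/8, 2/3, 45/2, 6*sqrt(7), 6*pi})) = Interval.open(-4/7, 6*pi)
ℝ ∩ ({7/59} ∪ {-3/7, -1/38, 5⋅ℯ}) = {-3/7, -1/38, 7/59, 5⋅ℯ}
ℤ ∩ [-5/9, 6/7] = {0}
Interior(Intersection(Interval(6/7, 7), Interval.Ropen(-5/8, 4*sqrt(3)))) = Interval.open(6/7, 4*sqrt(3))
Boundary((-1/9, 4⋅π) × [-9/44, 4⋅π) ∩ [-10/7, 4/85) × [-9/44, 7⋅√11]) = ({-1/9, 4/85} × [-9/44, 4⋅π]) ∪ ([-1/9, 4/85] × {-9/44, 4⋅π})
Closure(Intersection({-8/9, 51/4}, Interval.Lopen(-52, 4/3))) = {-8/9}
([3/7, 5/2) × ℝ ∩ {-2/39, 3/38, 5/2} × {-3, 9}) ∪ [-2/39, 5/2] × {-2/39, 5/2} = [-2/39, 5/2] × {-2/39, 5/2}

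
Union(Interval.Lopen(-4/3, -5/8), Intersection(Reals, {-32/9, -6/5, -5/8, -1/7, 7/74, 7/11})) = Union({-32/9, -1/7, 7/74, 7/11}, Interval.Lopen(-4/3, -5/8))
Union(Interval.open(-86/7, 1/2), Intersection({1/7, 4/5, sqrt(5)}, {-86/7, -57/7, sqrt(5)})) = Union({sqrt(5)}, Interval.open(-86/7, 1/2))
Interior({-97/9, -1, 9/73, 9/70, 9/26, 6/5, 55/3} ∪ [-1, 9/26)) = (-1, 9/26)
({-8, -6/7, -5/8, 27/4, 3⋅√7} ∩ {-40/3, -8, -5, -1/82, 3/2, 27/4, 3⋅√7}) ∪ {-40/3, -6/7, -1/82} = {-40/3, -8, -6/7, -1/82, 27/4, 3⋅√7}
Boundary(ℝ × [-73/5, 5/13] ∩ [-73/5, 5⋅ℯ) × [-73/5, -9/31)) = ({-73/5, 5⋅ℯ} × [-73/5, -9/31]) ∪ ([-73/5, 5⋅ℯ] × {-73/5, -9/31})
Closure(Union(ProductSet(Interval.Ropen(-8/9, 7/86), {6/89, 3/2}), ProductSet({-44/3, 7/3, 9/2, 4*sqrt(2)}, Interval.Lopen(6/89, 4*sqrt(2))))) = Union(ProductSet({-44/3, 7/3, 9/2, 4*sqrt(2)}, Interval(6/89, 4*sqrt(2))), ProductSet(Interval(-8/9, 7/86), {6/89, 3/2}))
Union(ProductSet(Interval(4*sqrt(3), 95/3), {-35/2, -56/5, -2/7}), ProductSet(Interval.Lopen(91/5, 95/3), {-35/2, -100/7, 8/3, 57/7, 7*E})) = Union(ProductSet(Interval.Lopen(91/5, 95/3), {-35/2, -100/7, 8/3, 57/7, 7*E}), ProductSet(Interval(4*sqrt(3), 95/3), {-35/2, -56/5, -2/7}))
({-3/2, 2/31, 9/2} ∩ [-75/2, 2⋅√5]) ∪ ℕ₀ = {-3/2, 2/31} ∪ ℕ₀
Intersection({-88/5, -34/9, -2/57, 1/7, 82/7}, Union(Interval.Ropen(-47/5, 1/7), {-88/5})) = {-88/5, -34/9, -2/57}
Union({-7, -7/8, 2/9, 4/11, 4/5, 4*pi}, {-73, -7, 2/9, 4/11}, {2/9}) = {-73, -7, -7/8, 2/9, 4/11, 4/5, 4*pi}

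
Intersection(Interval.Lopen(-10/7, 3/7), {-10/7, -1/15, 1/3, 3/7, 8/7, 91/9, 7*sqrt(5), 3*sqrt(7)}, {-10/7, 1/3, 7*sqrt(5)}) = {1/3}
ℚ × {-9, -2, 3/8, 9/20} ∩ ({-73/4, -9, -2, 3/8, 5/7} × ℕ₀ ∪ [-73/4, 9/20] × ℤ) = (ℚ ∩ [-73/4, 9/20]) × {-9, -2}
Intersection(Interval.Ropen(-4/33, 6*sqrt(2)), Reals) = Interval.Ropen(-4/33, 6*sqrt(2))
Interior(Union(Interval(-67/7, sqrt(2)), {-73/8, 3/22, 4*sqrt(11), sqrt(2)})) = Interval.open(-67/7, sqrt(2))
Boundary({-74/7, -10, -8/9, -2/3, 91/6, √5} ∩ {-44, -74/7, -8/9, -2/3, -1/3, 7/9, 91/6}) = {-74/7, -8/9, -2/3, 91/6}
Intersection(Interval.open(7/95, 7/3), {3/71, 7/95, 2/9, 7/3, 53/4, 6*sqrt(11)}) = {2/9}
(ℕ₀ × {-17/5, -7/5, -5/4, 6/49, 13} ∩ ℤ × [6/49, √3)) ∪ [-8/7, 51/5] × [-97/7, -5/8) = (ℕ₀ × {6/49}) ∪ ([-8/7, 51/5] × [-97/7, -5/8))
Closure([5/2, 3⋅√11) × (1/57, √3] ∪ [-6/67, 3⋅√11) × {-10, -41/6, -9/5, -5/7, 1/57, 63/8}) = ({5/2, 3⋅√11} × [1/57, √3]) ∪ ([5/2, 3⋅√11] × {1/57, √3}) ∪ ([-6/67, 3⋅√11] × {-10, -41/6, -9/5, -5/7, 1/57, 63/8}) ∪ ([5/2, 3⋅√11) × (1/57, √3])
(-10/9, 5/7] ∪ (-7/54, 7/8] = (-10/9, 7/8]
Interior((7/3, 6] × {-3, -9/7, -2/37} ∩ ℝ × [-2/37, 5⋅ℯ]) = ∅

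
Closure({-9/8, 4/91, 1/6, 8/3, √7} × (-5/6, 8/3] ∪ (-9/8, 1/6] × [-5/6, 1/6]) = ([-9/8, 1/6] × {-5/6, 1/6}) ∪ ((-9/8, 1/6] × [-5/6, 1/6]) ∪ ({-9/8, 4/91, 1/6, 8/3, √7} × [-5/6, 8/3])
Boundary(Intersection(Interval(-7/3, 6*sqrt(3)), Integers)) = Range(-2, 11, 1)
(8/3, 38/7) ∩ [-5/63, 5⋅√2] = (8/3, 38/7)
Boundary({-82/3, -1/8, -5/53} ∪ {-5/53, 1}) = {-82/3, -1/8, -5/53, 1}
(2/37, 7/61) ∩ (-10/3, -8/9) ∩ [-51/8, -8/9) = ∅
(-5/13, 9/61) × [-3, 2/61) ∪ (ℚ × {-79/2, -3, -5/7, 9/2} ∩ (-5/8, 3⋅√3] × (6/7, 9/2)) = (-5/13, 9/61) × [-3, 2/61)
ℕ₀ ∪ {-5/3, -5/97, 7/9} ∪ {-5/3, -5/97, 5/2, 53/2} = {-5/3, -5/97, 7/9, 5/2, 53/2} ∪ ℕ₀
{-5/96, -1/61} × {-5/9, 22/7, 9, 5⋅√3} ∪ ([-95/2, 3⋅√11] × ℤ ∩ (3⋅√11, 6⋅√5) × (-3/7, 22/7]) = {-5/96, -1/61} × {-5/9, 22/7, 9, 5⋅√3}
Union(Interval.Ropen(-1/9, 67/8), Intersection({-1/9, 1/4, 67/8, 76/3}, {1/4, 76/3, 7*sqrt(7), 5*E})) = Union({76/3}, Interval.Ropen(-1/9, 67/8))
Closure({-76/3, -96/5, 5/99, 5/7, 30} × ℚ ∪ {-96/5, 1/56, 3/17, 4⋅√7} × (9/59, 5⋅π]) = ({-76/3, -96/5, 5/99, 5/7, 30} × ℝ) ∪ ({-96/5, 1/56, 3/17, 4⋅√7} × [9/59, 5⋅π])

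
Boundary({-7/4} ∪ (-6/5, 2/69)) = {-7/4, -6/5, 2/69}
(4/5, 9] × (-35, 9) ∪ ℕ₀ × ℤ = (ℕ₀ × ℤ) ∪ ((4/5, 9] × (-35, 9))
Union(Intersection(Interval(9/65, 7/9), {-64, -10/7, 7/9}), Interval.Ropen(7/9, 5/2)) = Interval.Ropen(7/9, 5/2)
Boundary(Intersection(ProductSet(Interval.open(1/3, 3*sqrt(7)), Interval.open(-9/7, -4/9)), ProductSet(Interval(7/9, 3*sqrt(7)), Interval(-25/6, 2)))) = Union(ProductSet({7/9, 3*sqrt(7)}, Interval(-9/7, -4/9)), ProductSet(Interval(7/9, 3*sqrt(7)), {-9/7, -4/9}))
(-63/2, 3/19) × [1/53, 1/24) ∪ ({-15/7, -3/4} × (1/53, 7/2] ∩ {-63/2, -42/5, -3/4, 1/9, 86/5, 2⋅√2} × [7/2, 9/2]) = ({-3/4} × {7/2}) ∪ ((-63/2, 3/19) × [1/53, 1/24))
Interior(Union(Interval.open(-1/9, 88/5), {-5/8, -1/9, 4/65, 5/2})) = Interval.open(-1/9, 88/5)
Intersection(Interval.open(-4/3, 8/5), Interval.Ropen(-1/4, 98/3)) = Interval.Ropen(-1/4, 8/5)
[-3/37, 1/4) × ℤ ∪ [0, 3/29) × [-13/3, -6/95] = ([-3/37, 1/4) × ℤ) ∪ ([0, 3/29) × [-13/3, -6/95])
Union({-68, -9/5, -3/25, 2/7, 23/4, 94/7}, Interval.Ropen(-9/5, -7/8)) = Union({-68, -3/25, 2/7, 23/4, 94/7}, Interval.Ropen(-9/5, -7/8))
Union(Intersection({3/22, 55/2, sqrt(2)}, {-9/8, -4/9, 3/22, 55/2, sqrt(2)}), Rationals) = Union({sqrt(2)}, Rationals)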